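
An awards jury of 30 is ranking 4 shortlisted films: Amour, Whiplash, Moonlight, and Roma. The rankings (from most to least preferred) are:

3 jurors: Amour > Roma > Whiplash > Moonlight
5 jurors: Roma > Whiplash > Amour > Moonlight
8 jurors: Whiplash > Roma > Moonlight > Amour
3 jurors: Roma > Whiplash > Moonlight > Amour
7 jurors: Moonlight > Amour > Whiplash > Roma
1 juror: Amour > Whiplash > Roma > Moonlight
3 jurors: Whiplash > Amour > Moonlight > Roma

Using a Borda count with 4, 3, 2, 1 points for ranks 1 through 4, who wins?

Whiplash

Amour: 3·4 + 5·2 + 8·1 + 3·1 + 7·3 + 1·4 + 3·3 = 67
Whiplash: 3·2 + 5·3 + 8·4 + 3·3 + 7·2 + 1·3 + 3·4 = 91
Moonlight: 3·1 + 5·1 + 8·2 + 3·2 + 7·4 + 1·1 + 3·2 = 65
Roma: 3·3 + 5·4 + 8·3 + 3·4 + 7·1 + 1·2 + 3·1 = 77
Whiplash has the highest Borda score (91).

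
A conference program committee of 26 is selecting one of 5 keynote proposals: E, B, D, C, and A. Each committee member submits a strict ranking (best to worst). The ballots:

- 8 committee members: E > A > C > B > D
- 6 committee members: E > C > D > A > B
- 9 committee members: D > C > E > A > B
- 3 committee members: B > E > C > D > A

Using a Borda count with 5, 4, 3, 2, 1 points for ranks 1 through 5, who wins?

E: 8·5 + 6·5 + 9·3 + 3·4 = 109
B: 8·2 + 6·1 + 9·1 + 3·5 = 46
D: 8·1 + 6·3 + 9·5 + 3·2 = 77
C: 8·3 + 6·4 + 9·4 + 3·3 = 93
A: 8·4 + 6·2 + 9·2 + 3·1 = 65
E has the highest Borda score (109).

E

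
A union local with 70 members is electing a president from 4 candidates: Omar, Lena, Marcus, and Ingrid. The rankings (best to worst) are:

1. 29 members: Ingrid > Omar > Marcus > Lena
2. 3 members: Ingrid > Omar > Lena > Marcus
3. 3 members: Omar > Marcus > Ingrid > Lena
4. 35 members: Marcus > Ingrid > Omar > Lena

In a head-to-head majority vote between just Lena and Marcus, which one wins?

Voters preferring Lena to Marcus: 3; preferring Marcus to Lena: 67.
Marcus wins the head-to-head.

Marcus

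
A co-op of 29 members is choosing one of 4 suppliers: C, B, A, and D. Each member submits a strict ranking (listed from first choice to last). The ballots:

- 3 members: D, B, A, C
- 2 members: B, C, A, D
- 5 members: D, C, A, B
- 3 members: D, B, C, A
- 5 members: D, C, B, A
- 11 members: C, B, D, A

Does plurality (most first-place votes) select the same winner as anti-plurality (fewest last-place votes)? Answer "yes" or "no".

Plurality — first-place votes: C 11, B 2, A 0, D 16. Winner: D.
Anti-plurality — last-place votes: C 3, B 5, A 19, D 2. Winner: D.
The two methods agree.

yes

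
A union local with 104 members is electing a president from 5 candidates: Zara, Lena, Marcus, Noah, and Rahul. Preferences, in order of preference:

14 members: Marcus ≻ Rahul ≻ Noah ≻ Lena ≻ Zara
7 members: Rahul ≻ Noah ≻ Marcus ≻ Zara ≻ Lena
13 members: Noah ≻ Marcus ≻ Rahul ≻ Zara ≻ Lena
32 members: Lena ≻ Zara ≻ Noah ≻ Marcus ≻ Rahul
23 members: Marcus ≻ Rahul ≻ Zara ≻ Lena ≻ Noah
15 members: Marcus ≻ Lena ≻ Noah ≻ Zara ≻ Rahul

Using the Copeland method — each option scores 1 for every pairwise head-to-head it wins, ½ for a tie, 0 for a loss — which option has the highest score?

Zara: beats Noah; loses to Lena, Marcus, and Rahul → score 1.
Lena: beats Zara and Noah; loses to Marcus and Rahul → score 2.
Marcus: beats Zara, Lena, and Rahul; ties Noah → score 3.5.
Noah: beats Rahul; ties Marcus; loses to Zara and Lena → score 1.5.
Rahul: beats Zara and Lena; loses to Marcus and Noah → score 2.
Marcus has the best pairwise record.

Marcus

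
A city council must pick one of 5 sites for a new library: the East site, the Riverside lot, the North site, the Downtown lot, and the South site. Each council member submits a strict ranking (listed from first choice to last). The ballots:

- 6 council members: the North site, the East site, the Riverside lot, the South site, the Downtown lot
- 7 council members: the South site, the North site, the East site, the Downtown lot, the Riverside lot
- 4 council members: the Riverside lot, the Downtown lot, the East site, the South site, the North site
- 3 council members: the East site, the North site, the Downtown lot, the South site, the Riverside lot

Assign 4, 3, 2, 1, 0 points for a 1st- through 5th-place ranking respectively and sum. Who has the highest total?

the East site: 6·3 + 7·2 + 4·2 + 3·4 = 52
the Riverside lot: 6·2 + 7·0 + 4·4 + 3·0 = 28
the North site: 6·4 + 7·3 + 4·0 + 3·3 = 54
the Downtown lot: 6·0 + 7·1 + 4·3 + 3·2 = 25
the South site: 6·1 + 7·4 + 4·1 + 3·1 = 41
the North site has the highest Borda score (54).

the North site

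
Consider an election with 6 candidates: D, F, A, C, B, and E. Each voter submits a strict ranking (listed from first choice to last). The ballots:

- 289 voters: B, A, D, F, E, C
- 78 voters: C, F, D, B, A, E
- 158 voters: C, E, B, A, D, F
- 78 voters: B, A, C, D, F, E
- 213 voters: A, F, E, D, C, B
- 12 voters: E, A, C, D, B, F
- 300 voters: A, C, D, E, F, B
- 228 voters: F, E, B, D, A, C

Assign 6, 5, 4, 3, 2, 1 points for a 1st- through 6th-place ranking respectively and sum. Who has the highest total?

A

D: 289·4 + 78·4 + 158·2 + 78·3 + 213·3 + 12·3 + 300·4 + 228·3 = 4577
F: 289·3 + 78·5 + 158·1 + 78·2 + 213·5 + 12·1 + 300·2 + 228·6 = 4616
A: 289·5 + 78·2 + 158·3 + 78·5 + 213·6 + 12·5 + 300·6 + 228·2 = 6059
C: 289·1 + 78·6 + 158·6 + 78·4 + 213·2 + 12·4 + 300·5 + 228·1 = 4219
B: 289·6 + 78·3 + 158·4 + 78·6 + 213·1 + 12·2 + 300·1 + 228·4 = 4517
E: 289·2 + 78·1 + 158·5 + 78·1 + 213·4 + 12·6 + 300·3 + 228·5 = 4488
A has the highest Borda score (6059).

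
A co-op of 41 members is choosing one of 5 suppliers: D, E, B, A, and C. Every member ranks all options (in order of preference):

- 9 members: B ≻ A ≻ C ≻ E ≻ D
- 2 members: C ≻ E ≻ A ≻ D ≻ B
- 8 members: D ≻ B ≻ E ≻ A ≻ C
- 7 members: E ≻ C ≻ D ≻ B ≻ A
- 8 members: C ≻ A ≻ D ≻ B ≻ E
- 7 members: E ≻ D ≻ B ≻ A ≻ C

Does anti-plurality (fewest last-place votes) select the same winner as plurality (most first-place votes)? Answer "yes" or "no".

Anti-plurality — last-place votes: D 9, E 8, B 2, A 7, C 15. Winner: B.
Plurality — first-place votes: D 8, E 14, B 9, A 0, C 10. Winner: E.
The two methods disagree.

no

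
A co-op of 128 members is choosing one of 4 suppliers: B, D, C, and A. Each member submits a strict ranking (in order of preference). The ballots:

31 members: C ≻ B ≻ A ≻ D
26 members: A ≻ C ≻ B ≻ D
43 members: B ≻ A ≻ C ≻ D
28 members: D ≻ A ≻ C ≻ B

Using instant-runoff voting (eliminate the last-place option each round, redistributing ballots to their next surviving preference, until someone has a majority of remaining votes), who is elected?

C

Round 1: B 43, D 28, C 31, A 26. Eliminate A.
Round 2: B 43, D 28, C 57. Eliminate D.
Round 3: B 43, C 85. C has a majority.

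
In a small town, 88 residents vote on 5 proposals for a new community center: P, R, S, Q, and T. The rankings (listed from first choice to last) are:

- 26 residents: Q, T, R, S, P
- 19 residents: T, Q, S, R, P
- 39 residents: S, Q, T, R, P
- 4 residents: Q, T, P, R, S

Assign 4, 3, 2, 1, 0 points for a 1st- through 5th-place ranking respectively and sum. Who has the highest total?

Q

P: 26·0 + 19·0 + 39·0 + 4·2 = 8
R: 26·2 + 19·1 + 39·1 + 4·1 = 114
S: 26·1 + 19·2 + 39·4 + 4·0 = 220
Q: 26·4 + 19·3 + 39·3 + 4·4 = 294
T: 26·3 + 19·4 + 39·2 + 4·3 = 244
Q has the highest Borda score (294).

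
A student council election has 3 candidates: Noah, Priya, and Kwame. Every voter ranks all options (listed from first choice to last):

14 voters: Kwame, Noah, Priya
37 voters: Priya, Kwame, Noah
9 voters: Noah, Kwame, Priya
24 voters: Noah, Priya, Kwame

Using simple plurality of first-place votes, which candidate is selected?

Priya

First-place votes: Noah 33, Priya 37, Kwame 14.
Priya has the most first-place votes.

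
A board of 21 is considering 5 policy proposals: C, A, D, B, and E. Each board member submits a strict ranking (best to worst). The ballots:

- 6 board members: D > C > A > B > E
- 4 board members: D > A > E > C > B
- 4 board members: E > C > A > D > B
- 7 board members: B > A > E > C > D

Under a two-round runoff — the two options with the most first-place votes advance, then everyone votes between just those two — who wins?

D

Round 1 first-place votes: C 0, A 0, D 10, B 7, E 4.
D and B advance.
Runoff: D is preferred to B by 14 voters; B by 7.
D wins the runoff.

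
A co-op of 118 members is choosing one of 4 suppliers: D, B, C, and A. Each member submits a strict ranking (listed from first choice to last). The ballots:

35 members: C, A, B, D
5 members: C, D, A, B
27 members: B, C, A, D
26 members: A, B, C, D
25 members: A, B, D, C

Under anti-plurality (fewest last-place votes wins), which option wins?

A

Last-place votes: D 88, B 5, C 25, A 0.
A is ranked last by the fewest voters, so A wins.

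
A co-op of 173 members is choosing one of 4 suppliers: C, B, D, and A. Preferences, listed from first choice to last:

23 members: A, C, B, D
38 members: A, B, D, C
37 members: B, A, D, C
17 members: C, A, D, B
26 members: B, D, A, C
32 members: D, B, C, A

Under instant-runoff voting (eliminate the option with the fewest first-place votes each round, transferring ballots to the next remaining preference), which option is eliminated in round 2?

Round 1: C 17, B 63, D 32, A 61. Eliminate C.
Round 2: B 63, D 32, A 78. Eliminate D.

D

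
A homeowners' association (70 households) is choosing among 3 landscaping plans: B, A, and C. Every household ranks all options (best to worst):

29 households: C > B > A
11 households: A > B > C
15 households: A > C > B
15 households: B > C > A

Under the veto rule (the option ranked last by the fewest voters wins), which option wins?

C

Last-place votes: B 15, A 44, C 11.
C is ranked last by the fewest voters, so C wins.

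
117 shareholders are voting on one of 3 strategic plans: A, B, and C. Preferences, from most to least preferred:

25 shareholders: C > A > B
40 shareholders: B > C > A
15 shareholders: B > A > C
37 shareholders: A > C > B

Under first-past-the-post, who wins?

B

First-place votes: A 37, B 55, C 25.
B has the most first-place votes.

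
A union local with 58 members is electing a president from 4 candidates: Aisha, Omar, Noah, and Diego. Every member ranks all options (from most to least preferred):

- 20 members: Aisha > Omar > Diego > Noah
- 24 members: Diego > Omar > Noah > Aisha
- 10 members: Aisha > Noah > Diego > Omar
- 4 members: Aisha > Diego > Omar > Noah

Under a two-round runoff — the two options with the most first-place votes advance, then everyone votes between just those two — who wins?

Round 1 first-place votes: Aisha 34, Omar 0, Noah 0, Diego 24.
Aisha and Diego advance.
Runoff: Aisha is preferred to Diego by 34 voters; Diego by 24.
Aisha wins the runoff.

Aisha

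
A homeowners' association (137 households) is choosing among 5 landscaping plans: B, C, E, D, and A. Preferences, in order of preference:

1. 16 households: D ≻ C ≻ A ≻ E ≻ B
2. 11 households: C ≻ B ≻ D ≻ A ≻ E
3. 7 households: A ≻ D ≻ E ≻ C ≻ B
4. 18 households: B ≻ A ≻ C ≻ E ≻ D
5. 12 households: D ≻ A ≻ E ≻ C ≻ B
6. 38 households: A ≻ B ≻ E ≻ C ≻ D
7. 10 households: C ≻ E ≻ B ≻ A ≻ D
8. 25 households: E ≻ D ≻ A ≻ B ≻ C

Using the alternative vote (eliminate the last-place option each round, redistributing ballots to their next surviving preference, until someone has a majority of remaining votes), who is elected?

Round 1: B 18, C 21, E 25, D 28, A 45. Eliminate B.
Round 2: C 21, E 25, D 28, A 63. Eliminate C.
Round 3: E 35, D 39, A 63. Eliminate E.
Round 4: D 64, A 73. A has a majority.

A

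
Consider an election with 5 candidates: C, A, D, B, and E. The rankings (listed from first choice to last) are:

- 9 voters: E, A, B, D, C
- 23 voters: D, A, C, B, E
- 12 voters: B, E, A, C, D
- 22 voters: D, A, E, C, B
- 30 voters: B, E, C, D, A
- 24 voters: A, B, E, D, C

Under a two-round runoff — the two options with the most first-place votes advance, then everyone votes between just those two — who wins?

B

Round 1 first-place votes: C 0, A 24, D 45, B 42, E 9.
D and B advance.
Runoff: D is preferred to B by 45 voters; B by 75.
B wins the runoff.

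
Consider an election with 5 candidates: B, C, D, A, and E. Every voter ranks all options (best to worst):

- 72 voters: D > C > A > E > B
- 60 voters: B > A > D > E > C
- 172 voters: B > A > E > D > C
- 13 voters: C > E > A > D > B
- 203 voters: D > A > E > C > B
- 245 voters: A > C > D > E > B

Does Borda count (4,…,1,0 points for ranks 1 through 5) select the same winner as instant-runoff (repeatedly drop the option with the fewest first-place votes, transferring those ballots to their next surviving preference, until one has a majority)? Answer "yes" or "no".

yes

Borda — scores: B 928, C 1206, D 1895, A 2455, E 1166. Winner: A.
Instant-runoff — R1 B 232, C 13, D 275, A 245, E 0 (E out); R2 B 232, C 13, D 275, A 245 (C out); R3 B 232, D 275, A 258 (B out); R4 D 275, A 490 (A winner). Winner: A.
The two methods agree.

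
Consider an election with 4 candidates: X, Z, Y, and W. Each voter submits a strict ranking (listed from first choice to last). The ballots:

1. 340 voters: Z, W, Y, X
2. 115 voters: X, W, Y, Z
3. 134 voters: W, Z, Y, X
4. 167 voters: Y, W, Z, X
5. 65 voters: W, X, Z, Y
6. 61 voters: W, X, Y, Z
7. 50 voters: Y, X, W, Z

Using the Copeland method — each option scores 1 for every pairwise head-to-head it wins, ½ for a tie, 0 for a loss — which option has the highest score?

X: loses to Z, Y, and W → score 0.
Z: beats X and Y; loses to W → score 2.
Y: beats X; loses to Z and W → score 1.
W: beats X, Z, and Y → score 3.
W has the best pairwise record.

W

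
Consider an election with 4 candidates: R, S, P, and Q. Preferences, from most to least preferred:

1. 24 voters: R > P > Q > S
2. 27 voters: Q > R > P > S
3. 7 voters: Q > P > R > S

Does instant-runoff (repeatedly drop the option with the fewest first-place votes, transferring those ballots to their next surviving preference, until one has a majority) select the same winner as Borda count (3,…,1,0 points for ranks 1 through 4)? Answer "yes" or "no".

Instant-runoff — R1 R 24, S 0, P 0, Q 34 (Q winner). Winner: Q.
Borda — scores: R 133, S 0, P 89, Q 126. Winner: R.
The two methods disagree.

no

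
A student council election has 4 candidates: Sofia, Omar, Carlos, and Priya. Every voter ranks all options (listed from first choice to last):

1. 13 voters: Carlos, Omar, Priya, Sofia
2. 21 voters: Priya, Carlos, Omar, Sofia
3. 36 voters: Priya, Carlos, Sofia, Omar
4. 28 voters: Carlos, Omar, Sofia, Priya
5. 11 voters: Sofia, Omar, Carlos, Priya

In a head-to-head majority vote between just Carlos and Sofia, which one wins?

Voters preferring Carlos to Sofia: 98; preferring Sofia to Carlos: 11.
Carlos wins the head-to-head.

Carlos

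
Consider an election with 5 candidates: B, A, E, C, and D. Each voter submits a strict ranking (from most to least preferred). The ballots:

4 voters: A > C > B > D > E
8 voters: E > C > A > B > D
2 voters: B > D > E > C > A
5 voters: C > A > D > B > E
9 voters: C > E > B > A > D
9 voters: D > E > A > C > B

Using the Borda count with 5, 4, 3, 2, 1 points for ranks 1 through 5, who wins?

C

B: 4·3 + 8·2 + 2·5 + 5·2 + 9·3 + 9·1 = 84
A: 4·5 + 8·3 + 2·1 + 5·4 + 9·2 + 9·3 = 111
E: 4·1 + 8·5 + 2·3 + 5·1 + 9·4 + 9·4 = 127
C: 4·4 + 8·4 + 2·2 + 5·5 + 9·5 + 9·2 = 140
D: 4·2 + 8·1 + 2·4 + 5·3 + 9·1 + 9·5 = 93
C has the highest Borda score (140).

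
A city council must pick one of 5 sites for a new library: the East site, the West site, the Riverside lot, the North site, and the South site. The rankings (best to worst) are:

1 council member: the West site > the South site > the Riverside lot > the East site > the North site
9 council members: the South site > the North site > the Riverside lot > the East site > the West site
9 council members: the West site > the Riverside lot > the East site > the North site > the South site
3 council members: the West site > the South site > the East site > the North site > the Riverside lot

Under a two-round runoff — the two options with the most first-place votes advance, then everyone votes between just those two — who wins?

the West site

Round 1 first-place votes: the East site 0, the West site 13, the Riverside lot 0, the North site 0, the South site 9.
the West site and the South site advance.
Runoff: the West site is preferred to the South site by 13 voters; the South site by 9.
the West site wins the runoff.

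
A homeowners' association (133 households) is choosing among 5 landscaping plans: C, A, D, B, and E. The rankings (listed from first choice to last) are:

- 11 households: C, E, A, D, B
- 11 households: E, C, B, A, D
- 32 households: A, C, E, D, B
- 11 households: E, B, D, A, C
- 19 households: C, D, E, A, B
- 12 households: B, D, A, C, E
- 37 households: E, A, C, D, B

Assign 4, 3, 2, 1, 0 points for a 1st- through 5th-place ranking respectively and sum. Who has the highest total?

E

C: 11·4 + 11·3 + 32·3 + 11·0 + 19·4 + 12·1 + 37·2 = 335
A: 11·2 + 11·1 + 32·4 + 11·1 + 19·1 + 12·2 + 37·3 = 326
D: 11·1 + 11·0 + 32·1 + 11·2 + 19·3 + 12·3 + 37·1 = 195
B: 11·0 + 11·2 + 32·0 + 11·3 + 19·0 + 12·4 + 37·0 = 103
E: 11·3 + 11·4 + 32·2 + 11·4 + 19·2 + 12·0 + 37·4 = 371
E has the highest Borda score (371).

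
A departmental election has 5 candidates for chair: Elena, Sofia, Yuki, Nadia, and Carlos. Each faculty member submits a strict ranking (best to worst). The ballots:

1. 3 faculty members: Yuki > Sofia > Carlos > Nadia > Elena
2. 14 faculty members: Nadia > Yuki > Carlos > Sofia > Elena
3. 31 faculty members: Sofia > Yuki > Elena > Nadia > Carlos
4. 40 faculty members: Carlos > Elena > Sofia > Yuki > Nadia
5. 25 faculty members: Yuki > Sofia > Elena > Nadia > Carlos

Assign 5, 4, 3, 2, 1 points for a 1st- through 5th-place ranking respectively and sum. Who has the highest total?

Sofia

Elena: 3·1 + 14·1 + 31·3 + 40·4 + 25·3 = 345
Sofia: 3·4 + 14·2 + 31·5 + 40·3 + 25·4 = 415
Yuki: 3·5 + 14·4 + 31·4 + 40·2 + 25·5 = 400
Nadia: 3·2 + 14·5 + 31·2 + 40·1 + 25·2 = 228
Carlos: 3·3 + 14·3 + 31·1 + 40·5 + 25·1 = 307
Sofia has the highest Borda score (415).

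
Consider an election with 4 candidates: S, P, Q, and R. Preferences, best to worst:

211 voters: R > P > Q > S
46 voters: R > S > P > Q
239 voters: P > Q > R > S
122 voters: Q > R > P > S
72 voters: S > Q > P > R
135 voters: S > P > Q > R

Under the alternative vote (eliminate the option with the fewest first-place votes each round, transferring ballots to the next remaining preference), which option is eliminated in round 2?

S

Round 1: S 207, P 239, Q 122, R 257. Eliminate Q.
Round 2: S 207, P 239, R 379. Eliminate S.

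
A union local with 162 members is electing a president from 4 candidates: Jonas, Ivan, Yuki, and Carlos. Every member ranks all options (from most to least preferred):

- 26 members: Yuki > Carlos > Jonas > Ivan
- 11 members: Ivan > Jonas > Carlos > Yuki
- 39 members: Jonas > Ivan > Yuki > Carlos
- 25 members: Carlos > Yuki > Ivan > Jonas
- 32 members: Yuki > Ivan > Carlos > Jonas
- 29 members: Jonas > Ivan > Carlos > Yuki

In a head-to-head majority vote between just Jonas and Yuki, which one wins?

Yuki

Voters preferring Jonas to Yuki: 79; preferring Yuki to Jonas: 83.
Yuki wins the head-to-head.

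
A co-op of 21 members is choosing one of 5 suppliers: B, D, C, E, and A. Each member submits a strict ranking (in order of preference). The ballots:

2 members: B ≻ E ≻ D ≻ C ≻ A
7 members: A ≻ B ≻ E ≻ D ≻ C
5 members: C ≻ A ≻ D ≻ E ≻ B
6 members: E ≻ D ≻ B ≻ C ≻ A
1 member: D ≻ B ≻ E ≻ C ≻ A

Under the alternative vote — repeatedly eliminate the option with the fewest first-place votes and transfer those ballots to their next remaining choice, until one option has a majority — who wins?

Round 1: B 2, D 1, C 5, E 6, A 7. Eliminate D.
Round 2: B 3, C 5, E 6, A 7. Eliminate B.
Round 3: C 5, E 9, A 7. Eliminate C.
Round 4: E 9, A 12. A has a majority.

A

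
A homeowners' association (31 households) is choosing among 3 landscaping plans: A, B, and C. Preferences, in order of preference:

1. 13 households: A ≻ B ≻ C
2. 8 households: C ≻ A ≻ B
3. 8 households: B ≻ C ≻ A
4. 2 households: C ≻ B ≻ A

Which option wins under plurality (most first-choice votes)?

A

First-place votes: A 13, B 8, C 10.
A has the most first-place votes.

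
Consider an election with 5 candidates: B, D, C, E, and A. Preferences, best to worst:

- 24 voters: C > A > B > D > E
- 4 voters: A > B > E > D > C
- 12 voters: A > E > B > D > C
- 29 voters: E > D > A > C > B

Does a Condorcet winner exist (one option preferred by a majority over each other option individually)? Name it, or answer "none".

A vs B: 69–0 for A.
A vs D: 40–29 for A.
A vs C: 45–24 for A.
A vs E: 40–29 for A.
A beats every other option head-to-head.

A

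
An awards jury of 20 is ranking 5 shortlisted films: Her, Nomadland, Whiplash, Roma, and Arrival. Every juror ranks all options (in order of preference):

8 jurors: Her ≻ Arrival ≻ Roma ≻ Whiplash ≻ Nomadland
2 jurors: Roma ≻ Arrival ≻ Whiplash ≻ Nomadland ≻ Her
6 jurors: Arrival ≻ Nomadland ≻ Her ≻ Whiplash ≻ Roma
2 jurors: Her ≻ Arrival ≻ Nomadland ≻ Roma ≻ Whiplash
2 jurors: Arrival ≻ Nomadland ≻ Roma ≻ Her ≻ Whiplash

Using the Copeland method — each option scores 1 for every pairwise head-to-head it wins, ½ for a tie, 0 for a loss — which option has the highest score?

Arrival

Her: beats Whiplash and Roma; ties Nomadland and Arrival → score 3.
Nomadland: ties Her, Whiplash, and Roma; loses to Arrival → score 1.5.
Whiplash: ties Nomadland; loses to Her, Roma, and Arrival → score 0.5.
Roma: beats Whiplash; ties Nomadland; loses to Her and Arrival → score 1.5.
Arrival: beats Nomadland, Whiplash, and Roma; ties Her → score 3.5.
Arrival has the best pairwise record.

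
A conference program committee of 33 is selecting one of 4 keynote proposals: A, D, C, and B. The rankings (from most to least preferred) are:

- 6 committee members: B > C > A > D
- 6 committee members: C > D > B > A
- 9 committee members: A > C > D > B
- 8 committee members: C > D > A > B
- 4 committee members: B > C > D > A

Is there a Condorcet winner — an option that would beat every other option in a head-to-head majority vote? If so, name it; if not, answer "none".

C vs A: 24–9 for C.
C vs D: 33–0 for C.
C vs B: 23–10 for C.
C beats every other option head-to-head.

C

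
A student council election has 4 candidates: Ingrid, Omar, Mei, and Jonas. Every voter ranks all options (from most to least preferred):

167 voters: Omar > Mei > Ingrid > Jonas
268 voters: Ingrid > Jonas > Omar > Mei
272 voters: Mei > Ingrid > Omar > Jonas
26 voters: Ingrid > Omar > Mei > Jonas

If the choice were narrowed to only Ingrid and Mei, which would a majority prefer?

Mei

Voters preferring Ingrid to Mei: 294; preferring Mei to Ingrid: 439.
Mei wins the head-to-head.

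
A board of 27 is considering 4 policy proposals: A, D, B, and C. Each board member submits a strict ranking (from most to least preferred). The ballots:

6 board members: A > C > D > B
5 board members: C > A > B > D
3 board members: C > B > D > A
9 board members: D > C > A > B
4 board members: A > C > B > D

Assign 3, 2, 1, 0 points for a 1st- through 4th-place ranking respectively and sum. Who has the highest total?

A: 6·3 + 5·2 + 3·0 + 9·1 + 4·3 = 49
D: 6·1 + 5·0 + 3·1 + 9·3 + 4·0 = 36
B: 6·0 + 5·1 + 3·2 + 9·0 + 4·1 = 15
C: 6·2 + 5·3 + 3·3 + 9·2 + 4·2 = 62
C has the highest Borda score (62).

C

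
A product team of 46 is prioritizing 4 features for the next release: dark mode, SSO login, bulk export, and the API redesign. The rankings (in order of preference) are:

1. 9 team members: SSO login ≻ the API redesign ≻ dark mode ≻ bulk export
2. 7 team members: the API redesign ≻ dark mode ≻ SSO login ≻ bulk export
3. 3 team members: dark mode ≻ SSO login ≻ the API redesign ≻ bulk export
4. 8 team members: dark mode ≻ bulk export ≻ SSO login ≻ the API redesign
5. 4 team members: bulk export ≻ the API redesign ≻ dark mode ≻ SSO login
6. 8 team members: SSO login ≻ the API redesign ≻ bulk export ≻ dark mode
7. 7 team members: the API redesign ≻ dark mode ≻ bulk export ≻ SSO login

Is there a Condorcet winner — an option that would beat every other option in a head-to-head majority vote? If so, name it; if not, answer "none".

none

Checking pairwise contests:
the API redesign beats dark mode 35–11.
dark mode beats SSO login 29–17.
dark mode beats bulk export 34–12.
SSO login beats the API redesign 28–18.
Every option loses at least one head-to-head, so there is no Condorcet winner.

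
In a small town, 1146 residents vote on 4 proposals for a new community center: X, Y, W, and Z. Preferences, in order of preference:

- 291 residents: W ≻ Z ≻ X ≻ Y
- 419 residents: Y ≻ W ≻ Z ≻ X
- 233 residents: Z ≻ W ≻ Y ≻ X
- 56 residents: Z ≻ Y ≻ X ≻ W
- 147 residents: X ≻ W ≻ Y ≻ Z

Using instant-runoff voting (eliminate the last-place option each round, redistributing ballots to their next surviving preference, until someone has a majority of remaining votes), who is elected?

W

Round 1: X 147, Y 419, W 291, Z 289. Eliminate X.
Round 2: Y 419, W 438, Z 289. Eliminate Z.
Round 3: Y 475, W 671. W has a majority.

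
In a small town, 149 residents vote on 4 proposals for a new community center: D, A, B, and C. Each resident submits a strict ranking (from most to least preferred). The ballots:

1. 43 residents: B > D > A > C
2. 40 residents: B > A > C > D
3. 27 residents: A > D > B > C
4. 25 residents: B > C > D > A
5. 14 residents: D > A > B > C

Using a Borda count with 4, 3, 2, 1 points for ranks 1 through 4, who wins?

D: 43·3 + 40·1 + 27·3 + 25·2 + 14·4 = 356
A: 43·2 + 40·3 + 27·4 + 25·1 + 14·3 = 381
B: 43·4 + 40·4 + 27·2 + 25·4 + 14·2 = 514
C: 43·1 + 40·2 + 27·1 + 25·3 + 14·1 = 239
B has the highest Borda score (514).

B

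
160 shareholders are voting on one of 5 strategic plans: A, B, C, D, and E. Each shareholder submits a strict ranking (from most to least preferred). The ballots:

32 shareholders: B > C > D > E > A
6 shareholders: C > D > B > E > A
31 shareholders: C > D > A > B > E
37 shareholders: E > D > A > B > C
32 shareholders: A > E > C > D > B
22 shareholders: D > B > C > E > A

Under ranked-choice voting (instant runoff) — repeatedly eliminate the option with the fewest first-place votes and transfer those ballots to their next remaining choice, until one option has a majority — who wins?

Round 1: A 32, B 32, C 37, D 22, E 37. Eliminate D.
Round 2: A 32, B 54, C 37, E 37. Eliminate A.
Round 3: B 54, C 37, E 69. Eliminate C.
Round 4: B 91, E 69. B has a majority.

B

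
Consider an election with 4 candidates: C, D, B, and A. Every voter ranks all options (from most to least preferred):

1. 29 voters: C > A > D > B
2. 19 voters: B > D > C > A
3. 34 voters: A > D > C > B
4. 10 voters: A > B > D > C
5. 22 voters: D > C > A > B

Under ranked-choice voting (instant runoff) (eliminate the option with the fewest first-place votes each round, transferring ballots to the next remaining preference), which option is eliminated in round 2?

Round 1: C 29, D 22, B 19, A 44. Eliminate B.
Round 2: C 29, D 41, A 44. Eliminate C.

C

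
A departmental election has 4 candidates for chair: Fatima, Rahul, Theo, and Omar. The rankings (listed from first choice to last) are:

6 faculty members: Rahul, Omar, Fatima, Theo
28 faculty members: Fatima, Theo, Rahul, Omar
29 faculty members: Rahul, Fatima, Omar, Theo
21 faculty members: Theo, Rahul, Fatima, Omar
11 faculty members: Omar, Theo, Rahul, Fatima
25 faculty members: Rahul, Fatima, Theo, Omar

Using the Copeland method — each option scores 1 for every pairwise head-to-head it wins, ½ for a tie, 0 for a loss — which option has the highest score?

Rahul

Fatima: beats Theo and Omar; loses to Rahul → score 2.
Rahul: beats Fatima and Omar; ties Theo → score 2.5.
Theo: beats Omar; ties Rahul; loses to Fatima → score 1.5.
Omar: loses to Fatima, Rahul, and Theo → score 0.
Rahul has the best pairwise record.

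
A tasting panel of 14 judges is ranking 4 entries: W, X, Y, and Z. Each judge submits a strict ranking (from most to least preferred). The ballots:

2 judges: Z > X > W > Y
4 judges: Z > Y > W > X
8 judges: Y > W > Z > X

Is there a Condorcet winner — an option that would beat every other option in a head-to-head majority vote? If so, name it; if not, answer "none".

Y

Y vs W: 12–2 for Y.
Y vs X: 12–2 for Y.
Y vs Z: 8–6 for Y.
Y beats every other option head-to-head.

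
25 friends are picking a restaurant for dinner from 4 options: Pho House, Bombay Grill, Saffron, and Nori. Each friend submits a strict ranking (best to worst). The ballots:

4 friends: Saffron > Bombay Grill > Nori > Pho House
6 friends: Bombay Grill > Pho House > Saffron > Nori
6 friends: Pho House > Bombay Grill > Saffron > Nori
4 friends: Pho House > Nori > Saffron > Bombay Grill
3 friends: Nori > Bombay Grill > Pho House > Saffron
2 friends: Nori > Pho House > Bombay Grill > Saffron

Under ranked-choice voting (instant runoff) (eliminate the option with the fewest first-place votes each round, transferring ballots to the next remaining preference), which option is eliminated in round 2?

Round 1: Pho House 10, Bombay Grill 6, Saffron 4, Nori 5. Eliminate Saffron.
Round 2: Pho House 10, Bombay Grill 10, Nori 5. Eliminate Nori.

Nori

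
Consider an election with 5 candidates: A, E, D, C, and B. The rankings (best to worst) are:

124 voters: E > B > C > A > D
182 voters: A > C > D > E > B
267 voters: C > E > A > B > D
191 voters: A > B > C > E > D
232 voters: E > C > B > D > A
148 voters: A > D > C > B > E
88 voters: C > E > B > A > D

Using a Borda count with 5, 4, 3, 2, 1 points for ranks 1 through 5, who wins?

C

A: 124·2 + 182·5 + 267·3 + 191·5 + 232·1 + 148·5 + 88·2 = 4062
E: 124·5 + 182·2 + 267·4 + 191·2 + 232·5 + 148·1 + 88·4 = 4094
D: 124·1 + 182·3 + 267·1 + 191·1 + 232·2 + 148·4 + 88·1 = 2272
C: 124·3 + 182·4 + 267·5 + 191·3 + 232·4 + 148·3 + 88·5 = 4820
B: 124·4 + 182·1 + 267·2 + 191·4 + 232·3 + 148·2 + 88·3 = 3232
C has the highest Borda score (4820).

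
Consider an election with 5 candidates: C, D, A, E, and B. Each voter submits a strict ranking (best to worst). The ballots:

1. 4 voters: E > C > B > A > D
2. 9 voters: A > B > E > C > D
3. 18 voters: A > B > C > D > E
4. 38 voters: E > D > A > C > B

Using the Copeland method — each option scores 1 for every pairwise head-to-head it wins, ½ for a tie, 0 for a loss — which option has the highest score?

C: beats B; loses to D, A, and E → score 1.
D: beats C, A, and B; loses to E → score 3.
A: beats C and B; loses to D and E → score 2.
E: beats C, D, A, and B → score 4.
B: loses to C, D, A, and E → score 0.
E has the best pairwise record.

E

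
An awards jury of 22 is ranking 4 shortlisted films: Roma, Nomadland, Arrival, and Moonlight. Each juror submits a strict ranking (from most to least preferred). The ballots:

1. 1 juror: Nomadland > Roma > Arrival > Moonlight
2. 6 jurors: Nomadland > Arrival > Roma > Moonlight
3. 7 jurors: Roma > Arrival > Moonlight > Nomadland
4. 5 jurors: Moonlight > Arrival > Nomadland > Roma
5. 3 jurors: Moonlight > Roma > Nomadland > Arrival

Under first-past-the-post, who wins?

First-place votes: Roma 7, Nomadland 7, Arrival 0, Moonlight 8.
Moonlight has the most first-place votes.

Moonlight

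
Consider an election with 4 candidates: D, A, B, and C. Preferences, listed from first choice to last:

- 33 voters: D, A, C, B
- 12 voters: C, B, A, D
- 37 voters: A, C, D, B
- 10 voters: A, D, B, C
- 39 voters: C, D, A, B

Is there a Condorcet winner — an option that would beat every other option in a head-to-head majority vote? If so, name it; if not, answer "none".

none

Checking pairwise contests:
C beats D 88–43.
D beats A 72–59.
D beats B 119–12.
A beats C 80–51.
Every option loses at least one head-to-head, so there is no Condorcet winner.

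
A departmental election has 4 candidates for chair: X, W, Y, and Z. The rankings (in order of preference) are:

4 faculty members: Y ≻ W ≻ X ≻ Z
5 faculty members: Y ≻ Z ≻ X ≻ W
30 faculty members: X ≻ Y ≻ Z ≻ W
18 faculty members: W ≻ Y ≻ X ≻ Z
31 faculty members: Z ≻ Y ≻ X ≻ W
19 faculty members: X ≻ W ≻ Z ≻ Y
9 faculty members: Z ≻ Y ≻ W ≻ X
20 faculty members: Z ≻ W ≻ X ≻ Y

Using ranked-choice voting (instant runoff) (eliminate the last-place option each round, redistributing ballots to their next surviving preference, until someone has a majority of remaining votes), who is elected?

Round 1: X 49, W 18, Y 9, Z 60. Eliminate Y.
Round 2: X 49, W 22, Z 65. Eliminate W.
Round 3: X 71, Z 65. X has a majority.

X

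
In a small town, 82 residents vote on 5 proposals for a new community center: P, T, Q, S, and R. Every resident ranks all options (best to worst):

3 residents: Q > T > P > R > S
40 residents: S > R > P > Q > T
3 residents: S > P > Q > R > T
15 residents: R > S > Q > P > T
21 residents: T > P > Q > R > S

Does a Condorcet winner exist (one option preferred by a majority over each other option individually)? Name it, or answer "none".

S vs P: 58–24 for S.
S vs T: 58–24 for S.
S vs Q: 58–24 for S.
S vs R: 43–39 for S.
S beats every other option head-to-head.

S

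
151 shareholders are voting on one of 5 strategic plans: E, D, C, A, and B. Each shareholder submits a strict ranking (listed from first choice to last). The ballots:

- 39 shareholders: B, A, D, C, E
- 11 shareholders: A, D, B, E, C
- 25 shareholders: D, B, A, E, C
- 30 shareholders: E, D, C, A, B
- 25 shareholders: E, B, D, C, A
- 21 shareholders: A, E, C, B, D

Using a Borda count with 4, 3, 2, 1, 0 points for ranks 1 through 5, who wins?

D

E: 39·0 + 11·1 + 25·1 + 30·4 + 25·4 + 21·3 = 319
D: 39·2 + 11·3 + 25·4 + 30·3 + 25·2 + 21·0 = 351
C: 39·1 + 11·0 + 25·0 + 30·2 + 25·1 + 21·2 = 166
A: 39·3 + 11·4 + 25·2 + 30·1 + 25·0 + 21·4 = 325
B: 39·4 + 11·2 + 25·3 + 30·0 + 25·3 + 21·1 = 349
D has the highest Borda score (351).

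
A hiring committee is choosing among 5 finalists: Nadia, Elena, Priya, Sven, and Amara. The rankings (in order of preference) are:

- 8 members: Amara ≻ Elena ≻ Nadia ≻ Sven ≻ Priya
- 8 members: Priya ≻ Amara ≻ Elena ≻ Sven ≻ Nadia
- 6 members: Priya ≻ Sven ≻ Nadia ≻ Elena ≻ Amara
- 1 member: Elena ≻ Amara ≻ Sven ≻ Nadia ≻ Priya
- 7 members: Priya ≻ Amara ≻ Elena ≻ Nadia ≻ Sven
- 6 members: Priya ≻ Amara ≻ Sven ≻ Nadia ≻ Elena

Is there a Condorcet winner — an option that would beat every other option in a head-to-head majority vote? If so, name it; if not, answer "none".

Priya

Priya vs Nadia: 27–9 for Priya.
Priya vs Elena: 27–9 for Priya.
Priya vs Sven: 27–9 for Priya.
Priya vs Amara: 27–9 for Priya.
Priya beats every other option head-to-head.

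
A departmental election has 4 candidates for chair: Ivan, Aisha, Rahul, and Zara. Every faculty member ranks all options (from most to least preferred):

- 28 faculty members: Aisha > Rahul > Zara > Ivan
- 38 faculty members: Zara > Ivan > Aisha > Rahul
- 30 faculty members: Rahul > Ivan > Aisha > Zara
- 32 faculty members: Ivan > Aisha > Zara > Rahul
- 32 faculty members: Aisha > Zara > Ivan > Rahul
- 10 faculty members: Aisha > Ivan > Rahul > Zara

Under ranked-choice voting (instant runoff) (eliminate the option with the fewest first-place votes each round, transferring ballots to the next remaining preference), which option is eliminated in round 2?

Round 1: Ivan 32, Aisha 70, Rahul 30, Zara 38. Eliminate Rahul.
Round 2: Ivan 62, Aisha 70, Zara 38. Eliminate Zara.

Zara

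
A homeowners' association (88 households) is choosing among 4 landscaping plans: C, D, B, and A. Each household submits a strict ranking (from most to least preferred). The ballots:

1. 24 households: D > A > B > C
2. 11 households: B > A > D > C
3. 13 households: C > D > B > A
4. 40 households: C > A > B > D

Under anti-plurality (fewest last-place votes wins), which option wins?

B

Last-place votes: C 35, D 40, B 0, A 13.
B is ranked last by the fewest voters, so B wins.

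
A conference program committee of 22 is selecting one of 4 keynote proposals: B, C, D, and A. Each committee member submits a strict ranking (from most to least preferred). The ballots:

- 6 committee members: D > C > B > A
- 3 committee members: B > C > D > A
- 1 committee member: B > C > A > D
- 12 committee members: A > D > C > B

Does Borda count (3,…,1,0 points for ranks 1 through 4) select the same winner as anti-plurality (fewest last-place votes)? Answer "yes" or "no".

no

Borda — scores: B 18, C 32, D 45, A 37. Winner: D.
Anti-plurality — last-place votes: B 12, C 0, D 1, A 9. Winner: C.
The two methods disagree.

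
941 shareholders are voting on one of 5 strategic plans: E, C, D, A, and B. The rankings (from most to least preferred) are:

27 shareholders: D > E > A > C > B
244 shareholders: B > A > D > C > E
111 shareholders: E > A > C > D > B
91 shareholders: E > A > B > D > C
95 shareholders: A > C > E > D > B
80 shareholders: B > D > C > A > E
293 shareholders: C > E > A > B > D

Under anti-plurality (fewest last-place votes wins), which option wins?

Last-place votes: E 324, C 91, D 293, A 0, B 233.
A is ranked last by the fewest voters, so A wins.

A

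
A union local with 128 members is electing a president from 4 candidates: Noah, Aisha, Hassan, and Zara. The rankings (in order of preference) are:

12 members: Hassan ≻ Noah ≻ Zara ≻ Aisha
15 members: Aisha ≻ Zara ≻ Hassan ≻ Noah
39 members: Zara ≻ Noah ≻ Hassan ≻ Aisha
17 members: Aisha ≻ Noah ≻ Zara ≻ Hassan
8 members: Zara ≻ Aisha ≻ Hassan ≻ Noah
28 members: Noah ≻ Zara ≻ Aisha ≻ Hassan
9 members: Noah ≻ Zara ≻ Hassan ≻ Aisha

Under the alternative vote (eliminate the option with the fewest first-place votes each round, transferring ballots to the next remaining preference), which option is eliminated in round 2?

Round 1: Noah 37, Aisha 32, Hassan 12, Zara 47. Eliminate Hassan.
Round 2: Noah 49, Aisha 32, Zara 47. Eliminate Aisha.

Aisha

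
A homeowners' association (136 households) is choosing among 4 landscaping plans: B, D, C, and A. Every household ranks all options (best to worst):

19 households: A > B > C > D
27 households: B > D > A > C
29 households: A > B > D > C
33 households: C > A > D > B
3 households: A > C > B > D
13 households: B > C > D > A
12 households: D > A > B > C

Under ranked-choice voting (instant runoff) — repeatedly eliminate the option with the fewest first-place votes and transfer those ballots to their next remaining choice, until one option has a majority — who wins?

Round 1: B 40, D 12, C 33, A 51. Eliminate D.
Round 2: B 40, C 33, A 63. Eliminate C.
Round 3: B 40, A 96. A has a majority.

A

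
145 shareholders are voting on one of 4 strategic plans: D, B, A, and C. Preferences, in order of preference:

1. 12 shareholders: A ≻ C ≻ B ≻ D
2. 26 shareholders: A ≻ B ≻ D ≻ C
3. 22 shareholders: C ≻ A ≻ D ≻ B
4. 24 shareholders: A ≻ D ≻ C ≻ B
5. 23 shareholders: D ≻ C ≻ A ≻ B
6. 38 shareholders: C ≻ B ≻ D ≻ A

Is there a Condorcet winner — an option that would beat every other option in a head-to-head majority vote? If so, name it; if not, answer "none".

none

Checking pairwise contests:
B beats D 76–69.
A beats B 107–38.
C beats A 83–62.
D beats C 73–72.
Every option loses at least one head-to-head, so there is no Condorcet winner.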